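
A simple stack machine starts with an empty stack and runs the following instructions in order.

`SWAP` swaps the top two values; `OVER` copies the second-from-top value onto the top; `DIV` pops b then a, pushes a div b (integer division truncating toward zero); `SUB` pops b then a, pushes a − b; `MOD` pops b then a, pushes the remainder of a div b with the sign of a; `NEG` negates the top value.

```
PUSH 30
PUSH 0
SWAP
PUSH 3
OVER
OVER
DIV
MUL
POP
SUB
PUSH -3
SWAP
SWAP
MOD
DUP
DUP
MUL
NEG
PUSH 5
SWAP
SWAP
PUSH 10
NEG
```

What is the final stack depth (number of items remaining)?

4

PUSH 30 -> [30]
PUSH 0  -> [30, 0]
SWAP    -> [0, 30]
PUSH 3  -> [0, 30, 3]
OVER    -> [0, 30, 3, 30]
OVER    -> [0, 30, 3, 30, 3]
DIV     -> [0, 30, 3, 10]
MUL     -> [0, 30, 30]
POP     -> [0, 30]
SUB     -> [-30]
PUSH -3 -> [-30, -3]
SWAP    -> [-3, -30]
SWAP    -> [-30, -3]
MOD     -> [0]
DUP     -> [0, 0]
DUP     -> [0, 0, 0]
MUL     -> [0, 0]
NEG     -> [0, 0]
PUSH 5  -> [0, 0, 5]
SWAP    -> [0, 5, 0]
SWAP    -> [0, 0, 5]
PUSH 10 -> [0, 0, 5, 10]
NEG     -> [0, 0, 5, -10]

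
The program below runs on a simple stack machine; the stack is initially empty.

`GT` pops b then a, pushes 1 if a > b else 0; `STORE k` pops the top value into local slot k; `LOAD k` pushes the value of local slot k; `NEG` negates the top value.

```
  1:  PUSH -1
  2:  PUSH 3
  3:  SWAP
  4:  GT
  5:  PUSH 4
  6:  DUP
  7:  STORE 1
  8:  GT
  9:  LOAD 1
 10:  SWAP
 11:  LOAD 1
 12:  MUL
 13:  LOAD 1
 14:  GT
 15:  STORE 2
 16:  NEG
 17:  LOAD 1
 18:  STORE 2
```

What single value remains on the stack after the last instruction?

-4

PUSH -1 : -1
PUSH 3  : -1 3
SWAP    : 3 -1
GT      : 1
PUSH 4  : 1 4
DUP     : 1 4 4
STORE 1 : 1 4
GT      : 0
LOAD 1  : 0 4
SWAP    : 4 0
LOAD 1  : 4 0 4
MUL     : 4 0
LOAD 1  : 4 0 4
GT      : 4 0
STORE 2 : 4
NEG     : -4
LOAD 1  : -4 4
STORE 2 : -4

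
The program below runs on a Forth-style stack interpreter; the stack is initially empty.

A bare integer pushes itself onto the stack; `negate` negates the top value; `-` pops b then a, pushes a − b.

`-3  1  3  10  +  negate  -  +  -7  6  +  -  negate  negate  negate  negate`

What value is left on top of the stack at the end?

-3      [-3]
1       [-3, 1]
3       [-3, 1, 3]
10      [-3, 1, 3, 10]
+       [-3, 1, 13]
negate  [-3, 1, -13]
-       [-3, 14]
+       [11]
-7      [11, -7]
6       [11, -7, 6]
+       [11, -1]
-       [12]
negate  [-12]
negate  [12]
negate  [-12]
negate  [12]

12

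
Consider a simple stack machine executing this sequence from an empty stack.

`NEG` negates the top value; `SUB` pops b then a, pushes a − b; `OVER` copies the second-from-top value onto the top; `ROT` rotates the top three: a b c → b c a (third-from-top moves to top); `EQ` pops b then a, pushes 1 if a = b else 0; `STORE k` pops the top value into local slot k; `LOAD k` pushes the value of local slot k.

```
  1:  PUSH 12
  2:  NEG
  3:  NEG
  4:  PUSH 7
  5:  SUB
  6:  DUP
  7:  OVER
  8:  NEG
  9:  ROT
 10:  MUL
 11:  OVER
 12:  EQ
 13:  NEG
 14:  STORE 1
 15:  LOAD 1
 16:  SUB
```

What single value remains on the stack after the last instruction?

PUSH 12 -> [12]
NEG     -> [-12]
NEG     -> [12]
PUSH 7  -> [12, 7]
SUB     -> [5]
DUP     -> [5, 5]
OVER    -> [5, 5, 5]
NEG     -> [5, 5, -5]
ROT     -> [5, -5, 5]
MUL     -> [5, -25]
OVER    -> [5, -25, 5]
EQ      -> [5, 0]
NEG     -> [5, 0]
STORE 1 -> [5]
LOAD 1  -> [5, 0]
SUB     -> [5]

5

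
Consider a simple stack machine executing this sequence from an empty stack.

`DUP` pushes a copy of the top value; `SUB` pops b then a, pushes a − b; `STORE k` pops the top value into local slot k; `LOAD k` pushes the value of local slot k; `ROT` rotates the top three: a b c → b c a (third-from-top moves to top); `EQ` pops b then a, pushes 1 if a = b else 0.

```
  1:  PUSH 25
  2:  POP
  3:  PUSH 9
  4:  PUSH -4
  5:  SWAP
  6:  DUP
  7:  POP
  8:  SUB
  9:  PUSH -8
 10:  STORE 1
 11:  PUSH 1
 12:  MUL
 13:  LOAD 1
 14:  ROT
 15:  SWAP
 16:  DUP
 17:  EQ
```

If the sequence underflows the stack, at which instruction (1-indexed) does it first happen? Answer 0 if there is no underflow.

14

PUSH 25 → [25]
POP     → []
PUSH 9  → [9]
PUSH -4 → [9, -4]
SWAP    → [-4, 9]
DUP     → [-4, 9, 9]
POP     → [-4, 9]
SUB     → [-13]
PUSH -8 → [-13, -8]
STORE 1 → [-13]
PUSH 1  → [-13, 1]
MUL     → [-13]
LOAD 1  → [-13, -8]
ROT  — needs 3 operands, stack has 2 → underflow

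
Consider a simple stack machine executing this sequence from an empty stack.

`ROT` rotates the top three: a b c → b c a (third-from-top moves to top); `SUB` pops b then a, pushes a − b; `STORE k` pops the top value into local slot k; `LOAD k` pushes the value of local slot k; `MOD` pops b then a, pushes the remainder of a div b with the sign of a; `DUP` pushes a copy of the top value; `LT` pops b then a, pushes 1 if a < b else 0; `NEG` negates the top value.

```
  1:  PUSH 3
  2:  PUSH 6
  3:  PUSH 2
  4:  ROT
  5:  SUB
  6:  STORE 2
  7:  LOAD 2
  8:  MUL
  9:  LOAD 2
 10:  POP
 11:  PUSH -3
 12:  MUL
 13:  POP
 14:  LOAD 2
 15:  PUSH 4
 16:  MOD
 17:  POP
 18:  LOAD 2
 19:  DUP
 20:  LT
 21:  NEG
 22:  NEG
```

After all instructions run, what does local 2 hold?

PUSH 3   [3]
PUSH 6   [3, 6]
PUSH 2   [3, 6, 2]
ROT      [6, 2, 3]
SUB      [6, -1]
STORE 2  [6]
LOAD 2   [6, -1]
MUL      [-6]
LOAD 2   [-6, -1]
POP      [-6]
PUSH -3  [-6, -3]
MUL      [18]
POP      []
LOAD 2   [-1]
PUSH 4   [-1, 4]
MOD      [-1]
POP      []
LOAD 2   [-1]
DUP      [-1, -1]
LT       [0]
NEG      [0]
NEG      [0]

-1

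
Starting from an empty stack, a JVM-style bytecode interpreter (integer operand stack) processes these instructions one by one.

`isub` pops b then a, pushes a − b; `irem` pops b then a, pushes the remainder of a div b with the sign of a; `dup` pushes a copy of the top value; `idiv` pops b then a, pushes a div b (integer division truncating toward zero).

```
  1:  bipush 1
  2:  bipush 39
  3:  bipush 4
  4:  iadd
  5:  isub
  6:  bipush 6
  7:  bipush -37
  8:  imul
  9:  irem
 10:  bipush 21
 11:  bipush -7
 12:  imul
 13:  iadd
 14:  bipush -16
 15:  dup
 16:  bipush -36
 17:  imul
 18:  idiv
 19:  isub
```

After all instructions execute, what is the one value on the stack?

bipush 1   → [1]
bipush 39  → [1, 39]
bipush 4   → [1, 39, 4]
iadd       → [1, 43]
isub       → [-42]
bipush 6   → [-42, 6]
bipush -37 → [-42, 6, -37]
imul       → [-42, -222]
irem       → [-42]
bipush 21  → [-42, 21]
bipush -7  → [-42, 21, -7]
imul       → [-42, -147]
iadd       → [-189]
bipush -16 → [-189, -16]
dup        → [-189, -16, -16]
bipush -36 → [-189, -16, -16, -36]
imul       → [-189, -16, 576]
idiv       → [-189, 0]
isub       → [-189]

-189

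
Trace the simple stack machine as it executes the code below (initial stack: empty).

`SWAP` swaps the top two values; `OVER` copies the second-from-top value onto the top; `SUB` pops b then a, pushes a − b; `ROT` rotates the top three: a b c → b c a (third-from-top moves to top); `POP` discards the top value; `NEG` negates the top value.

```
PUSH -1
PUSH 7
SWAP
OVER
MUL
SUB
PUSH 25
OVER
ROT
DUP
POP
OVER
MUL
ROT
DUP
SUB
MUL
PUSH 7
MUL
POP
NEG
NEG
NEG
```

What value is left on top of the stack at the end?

-14

PUSH -1 -> [-1]
PUSH 7  -> [-1, 7]
SWAP    -> [7, -1]
OVER    -> [7, -1, 7]
MUL     -> [7, -7]
SUB     -> [14]
PUSH 25 -> [14, 25]
OVER    -> [14, 25, 14]
ROT     -> [25, 14, 14]
DUP     -> [25, 14, 14, 14]
POP     -> [25, 14, 14]
OVER    -> [25, 14, 14, 14]
MUL     -> [25, 14, 196]
ROT     -> [14, 196, 25]
DUP     -> [14, 196, 25, 25]
SUB     -> [14, 196, 0]
MUL     -> [14, 0]
PUSH 7  -> [14, 0, 7]
MUL     -> [14, 0]
POP     -> [14]
NEG     -> [-14]
NEG     -> [14]
NEG     -> [-14]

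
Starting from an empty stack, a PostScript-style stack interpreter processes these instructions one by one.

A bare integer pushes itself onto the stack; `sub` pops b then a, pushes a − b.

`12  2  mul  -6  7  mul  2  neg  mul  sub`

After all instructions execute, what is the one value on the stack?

12  → [12]
2   → [12, 2]
mul → [24]
-6  → [24, -6]
7   → [24, -6, 7]
mul → [24, -42]
2   → [24, -42, 2]
neg → [24, -42, -2]
mul → [24, 84]
sub → [-60]

-60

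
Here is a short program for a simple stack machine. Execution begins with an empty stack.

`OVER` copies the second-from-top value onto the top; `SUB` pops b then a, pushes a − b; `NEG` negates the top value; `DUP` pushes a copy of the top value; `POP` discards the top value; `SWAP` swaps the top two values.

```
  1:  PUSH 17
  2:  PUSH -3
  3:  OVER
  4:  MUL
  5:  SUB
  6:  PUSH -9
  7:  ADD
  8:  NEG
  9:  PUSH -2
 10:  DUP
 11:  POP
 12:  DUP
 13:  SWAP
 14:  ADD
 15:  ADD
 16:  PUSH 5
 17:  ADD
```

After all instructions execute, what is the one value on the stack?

PUSH 17 : [17]
PUSH -3 : [17, -3]
OVER    : [17, -3, 17]
MUL     : [17, -51]
SUB     : [68]
PUSH -9 : [68, -9]
ADD     : [59]
NEG     : [-59]
PUSH -2 : [-59, -2]
DUP     : [-59, -2, -2]
POP     : [-59, -2]
DUP     : [-59, -2, -2]
SWAP    : [-59, -2, -2]
ADD     : [-59, -4]
ADD     : [-63]
PUSH 5  : [-63, 5]
ADD     : [-58]

-58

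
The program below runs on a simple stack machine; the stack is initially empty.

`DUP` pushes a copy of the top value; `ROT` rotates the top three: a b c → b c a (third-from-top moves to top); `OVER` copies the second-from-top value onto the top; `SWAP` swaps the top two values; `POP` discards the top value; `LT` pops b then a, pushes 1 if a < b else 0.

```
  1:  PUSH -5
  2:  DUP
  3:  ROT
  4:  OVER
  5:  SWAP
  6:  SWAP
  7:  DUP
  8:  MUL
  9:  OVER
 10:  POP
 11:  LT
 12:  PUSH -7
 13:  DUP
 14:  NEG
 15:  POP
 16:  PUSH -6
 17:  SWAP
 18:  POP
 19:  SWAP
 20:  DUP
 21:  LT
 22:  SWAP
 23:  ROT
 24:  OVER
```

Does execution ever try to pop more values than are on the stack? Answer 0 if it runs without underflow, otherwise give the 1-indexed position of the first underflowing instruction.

PUSH -5  -5
DUP      -5 -5
ROT  — needs 3 operands, stack has 2 → underflow

3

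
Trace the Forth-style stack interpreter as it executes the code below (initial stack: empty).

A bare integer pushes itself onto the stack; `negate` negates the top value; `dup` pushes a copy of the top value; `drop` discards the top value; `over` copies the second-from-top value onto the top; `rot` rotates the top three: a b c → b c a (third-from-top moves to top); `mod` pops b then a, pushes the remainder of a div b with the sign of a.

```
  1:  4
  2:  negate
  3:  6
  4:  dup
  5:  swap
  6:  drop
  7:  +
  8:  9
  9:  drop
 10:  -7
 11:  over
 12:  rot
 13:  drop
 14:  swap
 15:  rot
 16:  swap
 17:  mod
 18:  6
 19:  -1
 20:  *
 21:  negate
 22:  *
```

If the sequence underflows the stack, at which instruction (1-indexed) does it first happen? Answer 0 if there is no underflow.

4       [4]
negate  [-4]
6       [-4, 6]
dup     [-4, 6, 6]
swap    [-4, 6, 6]
drop    [-4, 6]
+       [2]
9       [2, 9]
drop    [2]
-7      [2, -7]
over    [2, -7, 2]
rot     [-7, 2, 2]
drop    [-7, 2]
swap    [2, -7]
rot  — needs 3 operands, stack has 2 → underflow

15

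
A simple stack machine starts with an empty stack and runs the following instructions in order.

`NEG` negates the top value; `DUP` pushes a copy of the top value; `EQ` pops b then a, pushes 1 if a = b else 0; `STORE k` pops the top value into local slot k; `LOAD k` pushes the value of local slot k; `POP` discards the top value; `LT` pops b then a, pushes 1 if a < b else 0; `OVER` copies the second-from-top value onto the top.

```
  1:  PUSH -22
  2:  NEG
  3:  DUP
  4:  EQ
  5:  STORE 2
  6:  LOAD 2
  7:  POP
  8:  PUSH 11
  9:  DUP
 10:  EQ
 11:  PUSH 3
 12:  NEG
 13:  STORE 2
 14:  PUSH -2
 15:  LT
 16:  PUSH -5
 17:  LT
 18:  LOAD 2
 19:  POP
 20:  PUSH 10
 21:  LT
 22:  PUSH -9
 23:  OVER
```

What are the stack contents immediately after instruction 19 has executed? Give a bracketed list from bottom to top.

PUSH -22 -> [-22]
NEG      -> [22]
DUP      -> [22, 22]
EQ       -> [1]
STORE 2  -> []
LOAD 2   -> [1]
POP      -> []
PUSH 11  -> [11]
DUP      -> [11, 11]
EQ       -> [1]
PUSH 3   -> [1, 3]
NEG      -> [1, -3]
STORE 2  -> [1]
PUSH -2  -> [1, -2]
LT       -> [0]
PUSH -5  -> [0, -5]
LT       -> [0]
LOAD 2   -> [0, -3]
POP      -> [0]

[0]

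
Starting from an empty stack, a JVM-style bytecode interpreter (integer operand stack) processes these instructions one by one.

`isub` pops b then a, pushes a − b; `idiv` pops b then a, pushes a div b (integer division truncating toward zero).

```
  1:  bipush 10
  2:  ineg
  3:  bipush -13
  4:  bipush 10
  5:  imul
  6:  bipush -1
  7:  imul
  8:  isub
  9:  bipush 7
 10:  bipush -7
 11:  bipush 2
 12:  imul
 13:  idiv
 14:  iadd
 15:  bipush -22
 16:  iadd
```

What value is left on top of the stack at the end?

bipush 10  : 10
ineg       : -10
bipush -13 : -10 -13
bipush 10  : -10 -13 10
imul       : -10 -130
bipush -1  : -10 -130 -1
imul       : -10 130
isub       : -140
bipush 7   : -140 7
bipush -7  : -140 7 -7
bipush 2   : -140 7 -7 2
imul       : -140 7 -14
idiv       : -140 0
iadd       : -140
bipush -22 : -140 -22
iadd       : -162

-162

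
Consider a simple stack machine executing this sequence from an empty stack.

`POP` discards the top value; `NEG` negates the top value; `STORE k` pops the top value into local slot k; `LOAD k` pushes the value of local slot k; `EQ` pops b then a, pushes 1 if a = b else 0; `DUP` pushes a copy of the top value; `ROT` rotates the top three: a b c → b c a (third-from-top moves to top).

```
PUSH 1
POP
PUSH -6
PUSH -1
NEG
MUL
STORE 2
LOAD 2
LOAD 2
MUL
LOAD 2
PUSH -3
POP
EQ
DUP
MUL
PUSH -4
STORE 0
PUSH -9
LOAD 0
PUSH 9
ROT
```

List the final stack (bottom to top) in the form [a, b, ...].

PUSH 1  -> [1]
POP     -> []
PUSH -6 -> [-6]
PUSH -1 -> [-6, -1]
NEG     -> [-6, 1]
MUL     -> [-6]
STORE 2 -> []
LOAD 2  -> [-6]
LOAD 2  -> [-6, -6]
MUL     -> [36]
LOAD 2  -> [36, -6]
PUSH -3 -> [36, -6, -3]
POP     -> [36, -6]
EQ      -> [0]
DUP     -> [0, 0]
MUL     -> [0]
PUSH -4 -> [0, -4]
STORE 0 -> [0]
PUSH -9 -> [0, -9]
LOAD 0  -> [0, -9, -4]
PUSH 9  -> [0, -9, -4, 9]
ROT     -> [0, -4, 9, -9]

[0, -4, 9, -9]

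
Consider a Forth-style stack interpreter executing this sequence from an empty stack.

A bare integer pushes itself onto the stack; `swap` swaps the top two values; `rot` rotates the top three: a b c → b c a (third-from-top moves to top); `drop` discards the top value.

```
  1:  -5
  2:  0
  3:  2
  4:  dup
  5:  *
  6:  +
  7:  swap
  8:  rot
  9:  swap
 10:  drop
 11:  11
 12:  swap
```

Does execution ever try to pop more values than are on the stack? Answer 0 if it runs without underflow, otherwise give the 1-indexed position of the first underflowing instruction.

-5   : [-5]
0    : [-5, 0]
2    : [-5, 0, 2]
dup  : [-5, 0, 2, 2]
*    : [-5, 0, 4]
+    : [-5, 4]
swap : [4, -5]
rot  — needs 3 operands, stack has 2 → underflow

8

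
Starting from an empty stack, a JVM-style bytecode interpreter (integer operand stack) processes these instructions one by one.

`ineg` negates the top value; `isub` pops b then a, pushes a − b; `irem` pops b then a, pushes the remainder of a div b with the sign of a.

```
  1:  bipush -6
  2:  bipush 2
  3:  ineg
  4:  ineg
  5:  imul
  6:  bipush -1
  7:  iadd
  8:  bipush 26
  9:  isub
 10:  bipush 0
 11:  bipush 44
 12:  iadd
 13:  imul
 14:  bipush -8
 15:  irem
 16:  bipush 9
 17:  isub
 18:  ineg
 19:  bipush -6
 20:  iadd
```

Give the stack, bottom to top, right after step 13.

bipush -6 → -6
bipush 2  → -6 2
ineg      → -6 -2
ineg      → -6 2
imul      → -12
bipush -1 → -12 -1
iadd      → -13
bipush 26 → -13 26
isub      → -39
bipush 0  → -39 0
bipush 44 → -39 0 44
iadd      → -39 44
imul      → -1716

[-1716]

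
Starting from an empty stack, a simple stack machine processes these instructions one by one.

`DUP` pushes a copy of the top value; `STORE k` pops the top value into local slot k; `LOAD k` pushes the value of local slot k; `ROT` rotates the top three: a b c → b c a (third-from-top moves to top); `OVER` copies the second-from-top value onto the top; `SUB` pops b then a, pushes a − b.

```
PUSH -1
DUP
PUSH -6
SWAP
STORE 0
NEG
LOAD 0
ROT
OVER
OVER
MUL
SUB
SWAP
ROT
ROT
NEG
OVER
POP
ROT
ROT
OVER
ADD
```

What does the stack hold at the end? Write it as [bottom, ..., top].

PUSH -1 -> -1
DUP     -> -1 -1
PUSH -6 -> -1 -1 -6
SWAP    -> -1 -6 -1
STORE 0 -> -1 -6
NEG     -> -1 6
LOAD 0  -> -1 6 -1
ROT     -> 6 -1 -1
OVER    -> 6 -1 -1 -1
OVER    -> 6 -1 -1 -1 -1
MUL     -> 6 -1 -1 1
SUB     -> 6 -1 -2
SWAP    -> 6 -2 -1
ROT     -> -2 -1 6
ROT     -> -1 6 -2
NEG     -> -1 6 2
OVER    -> -1 6 2 6
POP     -> -1 6 2
ROT     -> 6 2 -1
ROT     -> 2 -1 6
OVER    -> 2 -1 6 -1
ADD     -> 2 -1 5

[2, -1, 5]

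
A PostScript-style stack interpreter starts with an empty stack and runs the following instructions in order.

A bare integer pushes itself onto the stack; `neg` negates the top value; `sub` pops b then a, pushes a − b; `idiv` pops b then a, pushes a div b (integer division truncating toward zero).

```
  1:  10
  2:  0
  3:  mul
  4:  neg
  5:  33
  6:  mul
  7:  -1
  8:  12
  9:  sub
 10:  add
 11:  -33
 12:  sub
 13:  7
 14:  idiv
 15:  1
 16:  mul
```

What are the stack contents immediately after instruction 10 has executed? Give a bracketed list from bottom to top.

10  : 10
0   : 10 0
mul : 0
neg : 0
33  : 0 33
mul : 0
-1  : 0 -1
12  : 0 -1 12
sub : 0 -13
add : -13

[-13]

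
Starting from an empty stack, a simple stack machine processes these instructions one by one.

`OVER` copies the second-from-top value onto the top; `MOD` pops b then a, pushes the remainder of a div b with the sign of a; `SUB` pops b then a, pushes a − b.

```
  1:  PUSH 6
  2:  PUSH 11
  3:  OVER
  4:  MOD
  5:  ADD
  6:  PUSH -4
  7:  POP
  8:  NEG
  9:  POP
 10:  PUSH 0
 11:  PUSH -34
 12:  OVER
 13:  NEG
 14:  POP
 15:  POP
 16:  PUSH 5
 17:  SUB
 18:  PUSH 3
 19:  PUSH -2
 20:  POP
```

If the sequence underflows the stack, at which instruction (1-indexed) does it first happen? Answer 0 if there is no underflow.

PUSH 6   : 6
PUSH 11  : 6 11
OVER     : 6 11 6
MOD      : 6 5
ADD      : 11
PUSH -4  : 11 -4
POP      : 11
NEG      : -11
POP      : (empty)
PUSH 0   : 0
PUSH -34 : 0 -34
OVER     : 0 -34 0
NEG      : 0 -34 0
POP      : 0 -34
POP      : 0
PUSH 5   : 0 5
SUB      : -5
PUSH 3   : -5 3
PUSH -2  : -5 3 -2
POP      : -5 3

0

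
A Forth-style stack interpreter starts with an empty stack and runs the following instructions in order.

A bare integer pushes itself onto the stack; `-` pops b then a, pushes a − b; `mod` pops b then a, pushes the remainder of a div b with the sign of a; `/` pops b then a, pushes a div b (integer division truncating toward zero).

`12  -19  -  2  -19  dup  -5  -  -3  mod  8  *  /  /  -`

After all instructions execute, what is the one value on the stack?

12  -> [12]
-19 -> [12, -19]
-   -> [31]
2   -> [31, 2]
-19 -> [31, 2, -19]
dup -> [31, 2, -19, -19]
-5  -> [31, 2, -19, -19, -5]
-   -> [31, 2, -19, -14]
-3  -> [31, 2, -19, -14, -3]
mod -> [31, 2, -19, -2]
8   -> [31, 2, -19, -2, 8]
*   -> [31, 2, -19, -16]
/   -> [31, 2, 1]
/   -> [31, 2]
-   -> [29]

29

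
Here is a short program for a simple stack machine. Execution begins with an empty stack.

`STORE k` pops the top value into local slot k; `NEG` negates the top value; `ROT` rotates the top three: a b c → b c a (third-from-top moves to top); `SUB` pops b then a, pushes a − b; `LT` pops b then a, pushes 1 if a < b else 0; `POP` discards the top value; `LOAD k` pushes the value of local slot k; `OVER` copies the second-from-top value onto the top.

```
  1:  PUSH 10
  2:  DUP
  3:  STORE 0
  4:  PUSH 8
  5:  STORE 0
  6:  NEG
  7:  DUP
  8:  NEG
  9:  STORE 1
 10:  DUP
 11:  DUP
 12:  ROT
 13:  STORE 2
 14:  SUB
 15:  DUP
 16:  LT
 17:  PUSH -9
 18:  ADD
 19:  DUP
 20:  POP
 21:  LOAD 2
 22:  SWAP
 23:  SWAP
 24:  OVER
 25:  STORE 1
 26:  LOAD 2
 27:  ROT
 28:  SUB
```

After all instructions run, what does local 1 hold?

-9

PUSH 10 : 10
DUP     : 10 10
STORE 0 : 10
PUSH 8  : 10 8
STORE 0 : 10
NEG     : -10
DUP     : -10 -10
NEG     : -10 10
STORE 1 : -10
DUP     : -10 -10
DUP     : -10 -10 -10
ROT     : -10 -10 -10
STORE 2 : -10 -10
SUB     : 0
DUP     : 0 0
LT      : 0
PUSH -9 : 0 -9
ADD     : -9
DUP     : -9 -9
POP     : -9
LOAD 2  : -9 -10
SWAP    : -10 -9
SWAP    : -9 -10
OVER    : -9 -10 -9
STORE 1 : -9 -10
LOAD 2  : -9 -10 -10
ROT     : -10 -10 -9
SUB     : -10 -1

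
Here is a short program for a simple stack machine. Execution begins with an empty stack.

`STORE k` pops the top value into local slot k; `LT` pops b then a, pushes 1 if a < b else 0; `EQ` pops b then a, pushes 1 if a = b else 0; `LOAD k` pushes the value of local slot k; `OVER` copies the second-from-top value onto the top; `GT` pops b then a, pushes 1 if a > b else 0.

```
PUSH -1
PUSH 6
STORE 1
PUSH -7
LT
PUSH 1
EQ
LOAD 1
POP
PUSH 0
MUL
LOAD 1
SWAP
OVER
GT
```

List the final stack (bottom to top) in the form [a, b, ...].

[6, 0]

PUSH -1 : [-1]
PUSH 6  : [-1, 6]
STORE 1 : [-1]
PUSH -7 : [-1, -7]
LT      : [0]
PUSH 1  : [0, 1]
EQ      : [0]
LOAD 1  : [0, 6]
POP     : [0]
PUSH 0  : [0, 0]
MUL     : [0]
LOAD 1  : [0, 6]
SWAP    : [6, 0]
OVER    : [6, 0, 6]
GT      : [6, 0]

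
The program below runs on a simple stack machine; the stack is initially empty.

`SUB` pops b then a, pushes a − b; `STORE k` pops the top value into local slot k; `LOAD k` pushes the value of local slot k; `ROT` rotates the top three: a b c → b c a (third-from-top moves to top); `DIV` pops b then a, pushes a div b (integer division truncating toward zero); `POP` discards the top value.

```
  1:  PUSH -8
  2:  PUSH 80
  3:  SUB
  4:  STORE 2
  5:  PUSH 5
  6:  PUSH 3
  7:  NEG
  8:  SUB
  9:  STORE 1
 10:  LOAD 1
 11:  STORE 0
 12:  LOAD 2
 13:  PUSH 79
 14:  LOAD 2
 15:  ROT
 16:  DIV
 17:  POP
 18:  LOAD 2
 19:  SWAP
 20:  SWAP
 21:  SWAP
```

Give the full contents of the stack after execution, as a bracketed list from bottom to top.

[-88, 79]

PUSH -8  [-8]
PUSH 80  [-8, 80]
SUB      [-88]
STORE 2  []
PUSH 5   [5]
PUSH 3   [5, 3]
NEG      [5, -3]
SUB      [8]
STORE 1  []
LOAD 1   [8]
STORE 0  []
LOAD 2   [-88]
PUSH 79  [-88, 79]
LOAD 2   [-88, 79, -88]
ROT      [79, -88, -88]
DIV      [79, 1]
POP      [79]
LOAD 2   [79, -88]
SWAP     [-88, 79]
SWAP     [79, -88]
SWAP     [-88, 79]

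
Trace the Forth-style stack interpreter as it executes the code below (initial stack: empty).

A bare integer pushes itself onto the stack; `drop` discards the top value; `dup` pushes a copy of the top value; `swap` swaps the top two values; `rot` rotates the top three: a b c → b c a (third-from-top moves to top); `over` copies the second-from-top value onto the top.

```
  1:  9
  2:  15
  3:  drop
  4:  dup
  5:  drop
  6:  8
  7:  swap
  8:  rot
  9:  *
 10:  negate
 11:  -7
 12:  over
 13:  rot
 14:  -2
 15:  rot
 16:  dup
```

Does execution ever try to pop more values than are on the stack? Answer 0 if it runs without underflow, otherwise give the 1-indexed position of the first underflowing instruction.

9    : 9
15   : 9 15
drop : 9
dup  : 9 9
drop : 9
8    : 9 8
swap : 8 9
rot  — needs 3 operands, stack has 2 → underflow

8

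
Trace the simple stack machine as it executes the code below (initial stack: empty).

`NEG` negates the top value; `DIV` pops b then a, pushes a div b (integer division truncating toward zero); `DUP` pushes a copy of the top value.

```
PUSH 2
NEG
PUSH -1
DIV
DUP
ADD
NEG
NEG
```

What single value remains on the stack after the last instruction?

4

PUSH 2  : 2
NEG     : -2
PUSH -1 : -2 -1
DIV     : 2
DUP     : 2 2
ADD     : 4
NEG     : -4
NEG     : 4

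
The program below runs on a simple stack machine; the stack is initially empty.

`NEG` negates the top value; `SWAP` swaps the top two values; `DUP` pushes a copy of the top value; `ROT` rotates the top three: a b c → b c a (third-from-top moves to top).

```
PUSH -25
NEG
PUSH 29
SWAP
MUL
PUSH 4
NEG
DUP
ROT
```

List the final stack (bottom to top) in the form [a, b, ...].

PUSH -25 -> [-25]
NEG      -> [25]
PUSH 29  -> [25, 29]
SWAP     -> [29, 25]
MUL      -> [725]
PUSH 4   -> [725, 4]
NEG      -> [725, -4]
DUP      -> [725, -4, -4]
ROT      -> [-4, -4, 725]

[-4, -4, 725]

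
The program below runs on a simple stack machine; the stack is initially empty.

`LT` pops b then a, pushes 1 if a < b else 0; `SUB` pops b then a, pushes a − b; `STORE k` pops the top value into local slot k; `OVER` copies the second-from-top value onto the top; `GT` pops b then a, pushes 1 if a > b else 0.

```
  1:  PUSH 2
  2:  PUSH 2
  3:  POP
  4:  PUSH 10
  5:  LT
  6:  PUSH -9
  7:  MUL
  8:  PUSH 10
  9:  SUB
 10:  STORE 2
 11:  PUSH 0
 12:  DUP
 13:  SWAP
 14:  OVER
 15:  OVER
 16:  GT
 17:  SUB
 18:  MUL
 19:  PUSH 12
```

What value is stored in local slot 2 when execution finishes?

PUSH 2   [2]
PUSH 2   [2, 2]
POP      [2]
PUSH 10  [2, 10]
LT       [1]
PUSH -9  [1, -9]
MUL      [-9]
PUSH 10  [-9, 10]
SUB      [-19]
STORE 2  []
PUSH 0   [0]
DUP      [0, 0]
SWAP     [0, 0]
OVER     [0, 0, 0]
OVER     [0, 0, 0, 0]
GT       [0, 0, 0]
SUB      [0, 0]
MUL      [0]
PUSH 12  [0, 12]

-19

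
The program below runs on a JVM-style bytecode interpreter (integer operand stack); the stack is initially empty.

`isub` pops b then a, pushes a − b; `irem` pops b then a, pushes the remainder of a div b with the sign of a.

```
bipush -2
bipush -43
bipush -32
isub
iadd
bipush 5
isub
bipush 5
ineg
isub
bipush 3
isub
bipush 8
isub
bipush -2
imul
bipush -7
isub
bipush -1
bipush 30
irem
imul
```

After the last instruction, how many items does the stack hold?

1

bipush -2   -2
bipush -43  -2 -43
bipush -32  -2 -43 -32
isub        -2 -11
iadd        -13
bipush 5    -13 5
isub        -18
bipush 5    -18 5
ineg        -18 -5
isub        -13
bipush 3    -13 3
isub        -16
bipush 8    -16 8
isub        -24
bipush -2   -24 -2
imul        48
bipush -7   48 -7
isub        55
bipush -1   55 -1
bipush 30   55 -1 30
irem        55 -1
imul        -55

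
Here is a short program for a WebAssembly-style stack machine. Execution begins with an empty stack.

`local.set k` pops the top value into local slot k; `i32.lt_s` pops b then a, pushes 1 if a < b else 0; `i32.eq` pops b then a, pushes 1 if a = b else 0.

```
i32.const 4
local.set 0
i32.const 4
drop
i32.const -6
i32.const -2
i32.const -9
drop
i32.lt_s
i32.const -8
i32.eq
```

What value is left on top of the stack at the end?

0

i32.const 4  → [4]
local.set 0  → []
i32.const 4  → [4]
drop         → []
i32.const -6 → [-6]
i32.const -2 → [-6, -2]
i32.const -9 → [-6, -2, -9]
drop         → [-6, -2]
i32.lt_s     → [1]
i32.const -8 → [1, -8]
i32.eq       → [0]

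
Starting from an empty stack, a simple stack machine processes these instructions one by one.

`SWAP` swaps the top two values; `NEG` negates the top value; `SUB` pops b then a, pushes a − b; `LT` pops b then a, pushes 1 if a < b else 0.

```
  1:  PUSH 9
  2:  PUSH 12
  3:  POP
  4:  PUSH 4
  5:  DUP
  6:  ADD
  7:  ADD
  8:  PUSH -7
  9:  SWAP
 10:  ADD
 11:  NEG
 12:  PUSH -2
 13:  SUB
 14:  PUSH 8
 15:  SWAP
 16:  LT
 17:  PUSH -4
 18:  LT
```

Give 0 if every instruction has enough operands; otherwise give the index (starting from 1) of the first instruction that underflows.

0

PUSH 9  → 9
PUSH 12 → 9 12
POP     → 9
PUSH 4  → 9 4
DUP     → 9 4 4
ADD     → 9 8
ADD     → 17
PUSH -7 → 17 -7
SWAP    → -7 17
ADD     → 10
NEG     → -10
PUSH -2 → -10 -2
SUB     → -8
PUSH 8  → -8 8
SWAP    → 8 -8
LT      → 0
PUSH -4 → 0 -4
LT      → 0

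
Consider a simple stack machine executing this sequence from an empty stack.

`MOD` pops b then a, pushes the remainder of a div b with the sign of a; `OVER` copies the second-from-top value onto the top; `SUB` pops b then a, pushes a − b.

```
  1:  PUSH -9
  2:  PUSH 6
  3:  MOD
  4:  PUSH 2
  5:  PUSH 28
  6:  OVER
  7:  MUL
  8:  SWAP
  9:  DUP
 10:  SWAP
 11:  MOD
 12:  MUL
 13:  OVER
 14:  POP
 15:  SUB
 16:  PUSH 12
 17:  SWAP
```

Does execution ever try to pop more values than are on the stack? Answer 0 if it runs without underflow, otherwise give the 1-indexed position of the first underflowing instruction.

PUSH -9 → -9
PUSH 6  → -9 6
MOD     → -3
PUSH 2  → -3 2
PUSH 28 → -3 2 28
OVER    → -3 2 28 2
MUL     → -3 2 56
SWAP    → -3 56 2
DUP     → -3 56 2 2
SWAP    → -3 56 2 2
MOD     → -3 56 0
MUL     → -3 0
OVER    → -3 0 -3
POP     → -3 0
SUB     → -3
PUSH 12 → -3 12
SWAP    → 12 -3

0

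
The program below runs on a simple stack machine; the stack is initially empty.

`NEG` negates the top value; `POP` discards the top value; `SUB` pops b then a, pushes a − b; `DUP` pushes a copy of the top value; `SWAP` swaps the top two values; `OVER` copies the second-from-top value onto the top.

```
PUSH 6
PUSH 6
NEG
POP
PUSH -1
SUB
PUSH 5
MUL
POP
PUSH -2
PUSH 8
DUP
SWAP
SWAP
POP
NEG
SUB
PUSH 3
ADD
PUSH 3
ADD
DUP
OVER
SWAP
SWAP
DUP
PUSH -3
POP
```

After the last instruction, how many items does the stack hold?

4

PUSH 6  : [6]
PUSH 6  : [6, 6]
NEG     : [6, -6]
POP     : [6]
PUSH -1 : [6, -1]
SUB     : [7]
PUSH 5  : [7, 5]
MUL     : [35]
POP     : []
PUSH -2 : [-2]
PUSH 8  : [-2, 8]
DUP     : [-2, 8, 8]
SWAP    : [-2, 8, 8]
SWAP    : [-2, 8, 8]
POP     : [-2, 8]
NEG     : [-2, -8]
SUB     : [6]
PUSH 3  : [6, 3]
ADD     : [9]
PUSH 3  : [9, 3]
ADD     : [12]
DUP     : [12, 12]
OVER    : [12, 12, 12]
SWAP    : [12, 12, 12]
SWAP    : [12, 12, 12]
DUP     : [12, 12, 12, 12]
PUSH -3 : [12, 12, 12, 12, -3]
POP     : [12, 12, 12, 12]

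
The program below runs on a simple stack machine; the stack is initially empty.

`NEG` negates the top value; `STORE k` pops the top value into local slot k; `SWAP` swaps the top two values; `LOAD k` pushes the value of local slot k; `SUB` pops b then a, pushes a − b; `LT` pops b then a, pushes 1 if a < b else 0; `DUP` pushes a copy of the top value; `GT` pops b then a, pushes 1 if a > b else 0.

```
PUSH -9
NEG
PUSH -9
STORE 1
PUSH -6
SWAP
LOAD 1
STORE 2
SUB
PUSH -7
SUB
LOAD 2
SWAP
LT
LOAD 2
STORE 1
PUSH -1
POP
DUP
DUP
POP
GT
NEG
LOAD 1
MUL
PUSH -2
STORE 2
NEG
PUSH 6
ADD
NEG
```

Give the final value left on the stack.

PUSH -9 : -9
NEG     : 9
PUSH -9 : 9 -9
STORE 1 : 9
PUSH -6 : 9 -6
SWAP    : -6 9
LOAD 1  : -6 9 -9
STORE 2 : -6 9
SUB     : -15
PUSH -7 : -15 -7
SUB     : -8
LOAD 2  : -8 -9
SWAP    : -9 -8
LT      : 1
LOAD 2  : 1 -9
STORE 1 : 1
PUSH -1 : 1 -1
POP     : 1
DUP     : 1 1
DUP     : 1 1 1
POP     : 1 1
GT      : 0
NEG     : 0
LOAD 1  : 0 -9
MUL     : 0
PUSH -2 : 0 -2
STORE 2 : 0
NEG     : 0
PUSH 6  : 0 6
ADD     : 6
NEG     : -6

-6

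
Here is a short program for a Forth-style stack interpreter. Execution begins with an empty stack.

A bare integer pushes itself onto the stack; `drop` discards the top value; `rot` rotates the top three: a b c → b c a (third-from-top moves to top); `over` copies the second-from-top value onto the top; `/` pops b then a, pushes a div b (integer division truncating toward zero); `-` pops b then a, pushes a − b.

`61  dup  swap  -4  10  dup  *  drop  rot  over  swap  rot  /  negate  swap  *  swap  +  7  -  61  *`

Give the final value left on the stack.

-366

61      61
dup     61 61
swap    61 61
-4      61 61 -4
10      61 61 -4 10
dup     61 61 -4 10 10
*       61 61 -4 100
drop    61 61 -4
rot     61 -4 61
over    61 -4 61 -4
swap    61 -4 -4 61
rot     61 -4 61 -4
/       61 -4 -15
negate  61 -4 15
swap    61 15 -4
*       61 -60
swap    -60 61
+       1
7       1 7
-       -6
61      -6 61
*       -366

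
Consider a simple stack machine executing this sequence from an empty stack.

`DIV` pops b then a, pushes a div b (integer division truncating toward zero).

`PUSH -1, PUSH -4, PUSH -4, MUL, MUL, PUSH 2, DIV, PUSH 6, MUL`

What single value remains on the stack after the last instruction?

PUSH -1 → [-1]
PUSH -4 → [-1, -4]
PUSH -4 → [-1, -4, -4]
MUL     → [-1, 16]
MUL     → [-16]
PUSH 2  → [-16, 2]
DIV     → [-8]
PUSH 6  → [-8, 6]
MUL     → [-48]

-48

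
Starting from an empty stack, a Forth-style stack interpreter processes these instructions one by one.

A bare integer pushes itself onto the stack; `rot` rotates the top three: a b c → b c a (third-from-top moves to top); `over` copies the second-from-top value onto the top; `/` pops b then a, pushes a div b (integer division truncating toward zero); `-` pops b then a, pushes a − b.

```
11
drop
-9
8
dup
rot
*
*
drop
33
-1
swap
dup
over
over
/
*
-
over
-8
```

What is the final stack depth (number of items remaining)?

11   → 11
drop → (empty)
-9   → -9
8    → -9 8
dup  → -9 8 8
rot  → 8 8 -9
*    → 8 -72
*    → -576
drop → (empty)
33   → 33
-1   → 33 -1
swap → -1 33
dup  → -1 33 33
over → -1 33 33 33
over → -1 33 33 33 33
/    → -1 33 33 1
*    → -1 33 33
-    → -1 0
over → -1 0 -1
-8   → -1 0 -1 -8

4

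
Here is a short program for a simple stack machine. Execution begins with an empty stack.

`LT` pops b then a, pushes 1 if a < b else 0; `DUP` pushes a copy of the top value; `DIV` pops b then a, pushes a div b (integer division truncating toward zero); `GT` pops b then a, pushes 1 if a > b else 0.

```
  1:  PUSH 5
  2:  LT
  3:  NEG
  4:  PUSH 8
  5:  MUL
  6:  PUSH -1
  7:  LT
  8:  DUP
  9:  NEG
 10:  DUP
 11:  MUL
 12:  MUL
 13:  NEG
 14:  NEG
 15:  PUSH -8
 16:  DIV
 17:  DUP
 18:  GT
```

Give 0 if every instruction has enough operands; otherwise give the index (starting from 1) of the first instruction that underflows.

2

PUSH 5 → [5]
LT  — needs 2 operands, stack has 1 → underflow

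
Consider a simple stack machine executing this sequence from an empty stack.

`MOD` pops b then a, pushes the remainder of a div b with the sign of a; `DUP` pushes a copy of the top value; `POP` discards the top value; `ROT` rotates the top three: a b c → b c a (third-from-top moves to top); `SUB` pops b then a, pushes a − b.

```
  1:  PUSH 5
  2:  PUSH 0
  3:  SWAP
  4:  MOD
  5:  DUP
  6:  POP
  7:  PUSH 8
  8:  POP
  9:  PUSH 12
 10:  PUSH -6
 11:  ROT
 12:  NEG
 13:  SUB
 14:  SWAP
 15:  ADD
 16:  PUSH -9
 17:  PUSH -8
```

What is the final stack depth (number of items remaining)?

3

PUSH 5  -> 5
PUSH 0  -> 5 0
SWAP    -> 0 5
MOD     -> 0
DUP     -> 0 0
POP     -> 0
PUSH 8  -> 0 8
POP     -> 0
PUSH 12 -> 0 12
PUSH -6 -> 0 12 -6
ROT     -> 12 -6 0
NEG     -> 12 -6 0
SUB     -> 12 -6
SWAP    -> -6 12
ADD     -> 6
PUSH -9 -> 6 -9
PUSH -8 -> 6 -9 -8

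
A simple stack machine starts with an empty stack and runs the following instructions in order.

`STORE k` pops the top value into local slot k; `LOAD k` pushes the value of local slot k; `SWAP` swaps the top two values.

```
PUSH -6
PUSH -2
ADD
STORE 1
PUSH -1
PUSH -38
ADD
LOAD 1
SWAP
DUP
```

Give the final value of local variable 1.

-8

PUSH -6  -> [-6]
PUSH -2  -> [-6, -2]
ADD      -> [-8]
STORE 1  -> []
PUSH -1  -> [-1]
PUSH -38 -> [-1, -38]
ADD      -> [-39]
LOAD 1   -> [-39, -8]
SWAP     -> [-8, -39]
DUP      -> [-8, -39, -39]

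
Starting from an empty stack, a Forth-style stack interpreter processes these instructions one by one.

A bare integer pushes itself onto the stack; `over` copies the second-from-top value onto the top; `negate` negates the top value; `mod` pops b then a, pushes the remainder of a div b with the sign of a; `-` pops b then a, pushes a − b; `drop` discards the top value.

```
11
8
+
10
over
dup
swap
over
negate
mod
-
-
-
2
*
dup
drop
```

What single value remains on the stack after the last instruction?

11     → [11]
8      → [11, 8]
+      → [19]
10     → [19, 10]
over   → [19, 10, 19]
dup    → [19, 10, 19, 19]
swap   → [19, 10, 19, 19]
over   → [19, 10, 19, 19, 19]
negate → [19, 10, 19, 19, -19]
mod    → [19, 10, 19, 0]
-      → [19, 10, 19]
-      → [19, -9]
-      → [28]
2      → [28, 2]
*      → [56]
dup    → [56, 56]
drop   → [56]

56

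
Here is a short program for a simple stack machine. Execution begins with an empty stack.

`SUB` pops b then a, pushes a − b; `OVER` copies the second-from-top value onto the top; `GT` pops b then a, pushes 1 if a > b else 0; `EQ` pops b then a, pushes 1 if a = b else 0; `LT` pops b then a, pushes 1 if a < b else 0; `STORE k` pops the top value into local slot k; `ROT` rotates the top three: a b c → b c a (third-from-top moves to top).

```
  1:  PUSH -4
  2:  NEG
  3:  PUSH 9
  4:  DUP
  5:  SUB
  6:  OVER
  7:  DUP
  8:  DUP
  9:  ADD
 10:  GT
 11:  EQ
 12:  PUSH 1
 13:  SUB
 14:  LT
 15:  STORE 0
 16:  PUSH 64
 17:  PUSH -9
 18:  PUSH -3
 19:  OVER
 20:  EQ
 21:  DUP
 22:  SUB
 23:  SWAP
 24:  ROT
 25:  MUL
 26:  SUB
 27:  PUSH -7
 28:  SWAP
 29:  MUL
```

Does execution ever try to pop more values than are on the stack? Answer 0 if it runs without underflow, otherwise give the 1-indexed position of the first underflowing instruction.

0

PUSH -4 → -4
NEG     → 4
PUSH 9  → 4 9
DUP     → 4 9 9
SUB     → 4 0
OVER    → 4 0 4
DUP     → 4 0 4 4
DUP     → 4 0 4 4 4
ADD     → 4 0 4 8
GT      → 4 0 0
EQ      → 4 1
PUSH 1  → 4 1 1
SUB     → 4 0
LT      → 0
STORE 0 → (empty)
PUSH 64 → 64
PUSH -9 → 64 -9
PUSH -3 → 64 -9 -3
OVER    → 64 -9 -3 -9
EQ      → 64 -9 0
DUP     → 64 -9 0 0
SUB     → 64 -9 0
SWAP    → 64 0 -9
ROT     → 0 -9 64
MUL     → 0 -576
SUB     → 576
PUSH -7 → 576 -7
SWAP    → -7 576
MUL     → -4032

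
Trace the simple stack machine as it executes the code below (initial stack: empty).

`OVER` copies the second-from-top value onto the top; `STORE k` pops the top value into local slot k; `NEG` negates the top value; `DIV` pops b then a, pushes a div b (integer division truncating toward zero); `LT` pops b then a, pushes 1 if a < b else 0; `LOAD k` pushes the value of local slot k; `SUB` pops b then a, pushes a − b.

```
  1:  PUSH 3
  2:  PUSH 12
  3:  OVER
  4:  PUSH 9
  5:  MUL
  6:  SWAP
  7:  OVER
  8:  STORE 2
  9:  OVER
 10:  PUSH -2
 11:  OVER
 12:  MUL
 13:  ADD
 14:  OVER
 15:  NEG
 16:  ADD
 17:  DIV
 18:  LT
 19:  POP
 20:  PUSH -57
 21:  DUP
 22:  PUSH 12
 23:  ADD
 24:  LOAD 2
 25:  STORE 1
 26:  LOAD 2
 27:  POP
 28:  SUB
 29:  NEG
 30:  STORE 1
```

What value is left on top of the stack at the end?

3

PUSH 3   -> [3]
PUSH 12  -> [3, 12]
OVER     -> [3, 12, 3]
PUSH 9   -> [3, 12, 3, 9]
MUL      -> [3, 12, 27]
SWAP     -> [3, 27, 12]
OVER     -> [3, 27, 12, 27]
STORE 2  -> [3, 27, 12]
OVER     -> [3, 27, 12, 27]
PUSH -2  -> [3, 27, 12, 27, -2]
OVER     -> [3, 27, 12, 27, -2, 27]
MUL      -> [3, 27, 12, 27, -54]
ADD      -> [3, 27, 12, -27]
OVER     -> [3, 27, 12, -27, 12]
NEG      -> [3, 27, 12, -27, -12]
ADD      -> [3, 27, 12, -39]
DIV      -> [3, 27, 0]
LT       -> [3, 0]
POP      -> [3]
PUSH -57 -> [3, -57]
DUP      -> [3, -57, -57]
PUSH 12  -> [3, -57, -57, 12]
ADD      -> [3, -57, -45]
LOAD 2   -> [3, -57, -45, 27]
STORE 1  -> [3, -57, -45]
LOAD 2   -> [3, -57, -45, 27]
POP      -> [3, -57, -45]
SUB      -> [3, -12]
NEG      -> [3, 12]
STORE 1  -> [3]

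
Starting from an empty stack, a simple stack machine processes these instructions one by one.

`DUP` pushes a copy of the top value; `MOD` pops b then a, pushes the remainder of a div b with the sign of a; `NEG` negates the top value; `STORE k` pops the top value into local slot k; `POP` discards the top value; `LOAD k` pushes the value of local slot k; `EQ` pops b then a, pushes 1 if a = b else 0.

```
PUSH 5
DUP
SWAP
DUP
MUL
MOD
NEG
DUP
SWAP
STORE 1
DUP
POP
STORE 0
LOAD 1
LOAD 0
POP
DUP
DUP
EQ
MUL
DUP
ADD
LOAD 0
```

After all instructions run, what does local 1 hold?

PUSH 5  : 5
DUP     : 5 5
SWAP    : 5 5
DUP     : 5 5 5
MUL     : 5 25
MOD     : 5
NEG     : -5
DUP     : -5 -5
SWAP    : -5 -5
STORE 1 : -5
DUP     : -5 -5
POP     : -5
STORE 0 : (empty)
LOAD 1  : -5
LOAD 0  : -5 -5
POP     : -5
DUP     : -5 -5
DUP     : -5 -5 -5
EQ      : -5 1
MUL     : -5
DUP     : -5 -5
ADD     : -10
LOAD 0  : -10 -5

-5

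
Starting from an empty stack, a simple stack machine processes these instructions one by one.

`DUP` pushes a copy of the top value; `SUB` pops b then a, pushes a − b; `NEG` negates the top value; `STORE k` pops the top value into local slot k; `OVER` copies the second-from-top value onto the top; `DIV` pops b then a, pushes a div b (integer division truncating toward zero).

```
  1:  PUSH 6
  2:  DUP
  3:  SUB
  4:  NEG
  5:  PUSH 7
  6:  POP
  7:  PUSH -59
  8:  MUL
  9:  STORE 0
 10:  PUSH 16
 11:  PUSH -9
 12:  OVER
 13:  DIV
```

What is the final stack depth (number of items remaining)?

2

PUSH 6   -> 6
DUP      -> 6 6
SUB      -> 0
NEG      -> 0
PUSH 7   -> 0 7
POP      -> 0
PUSH -59 -> 0 -59
MUL      -> 0
STORE 0  -> (empty)
PUSH 16  -> 16
PUSH -9  -> 16 -9
OVER     -> 16 -9 16
DIV      -> 16 0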